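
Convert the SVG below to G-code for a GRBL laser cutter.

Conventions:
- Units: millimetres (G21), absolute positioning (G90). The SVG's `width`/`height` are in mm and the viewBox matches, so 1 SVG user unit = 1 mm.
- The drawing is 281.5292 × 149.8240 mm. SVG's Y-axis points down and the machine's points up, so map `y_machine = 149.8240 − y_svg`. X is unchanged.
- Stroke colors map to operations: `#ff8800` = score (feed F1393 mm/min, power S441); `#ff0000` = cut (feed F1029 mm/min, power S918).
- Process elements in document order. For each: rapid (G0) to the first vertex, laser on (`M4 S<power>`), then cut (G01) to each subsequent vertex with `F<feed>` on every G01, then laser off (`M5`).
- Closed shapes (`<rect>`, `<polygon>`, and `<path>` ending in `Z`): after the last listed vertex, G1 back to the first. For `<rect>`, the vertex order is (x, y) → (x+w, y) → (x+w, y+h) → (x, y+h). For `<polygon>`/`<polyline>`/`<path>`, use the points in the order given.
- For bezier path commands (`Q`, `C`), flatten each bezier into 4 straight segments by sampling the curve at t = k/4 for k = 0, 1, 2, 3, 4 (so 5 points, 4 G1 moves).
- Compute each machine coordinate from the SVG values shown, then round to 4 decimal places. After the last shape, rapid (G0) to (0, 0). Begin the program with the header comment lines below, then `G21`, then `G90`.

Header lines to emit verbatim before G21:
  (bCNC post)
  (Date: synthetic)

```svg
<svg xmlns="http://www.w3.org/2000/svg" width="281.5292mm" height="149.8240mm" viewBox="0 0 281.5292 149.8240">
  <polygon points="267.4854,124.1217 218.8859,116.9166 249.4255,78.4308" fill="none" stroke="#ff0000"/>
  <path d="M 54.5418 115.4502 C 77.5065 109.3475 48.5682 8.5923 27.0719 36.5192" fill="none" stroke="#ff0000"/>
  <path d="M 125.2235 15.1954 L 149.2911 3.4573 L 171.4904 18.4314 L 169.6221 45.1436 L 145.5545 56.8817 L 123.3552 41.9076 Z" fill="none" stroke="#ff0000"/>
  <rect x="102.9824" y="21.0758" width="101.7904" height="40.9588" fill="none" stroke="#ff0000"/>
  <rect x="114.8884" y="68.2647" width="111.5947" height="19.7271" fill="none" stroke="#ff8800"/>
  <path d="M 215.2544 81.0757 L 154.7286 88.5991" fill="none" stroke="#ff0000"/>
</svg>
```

1 u = 1 mm; y_m = 149.8240 − y.

[1] `<polygon>` regular polygon, #ff0000→cut S918 F1029: (267.4854,25.7023) → (218.8859,32.9074) → (249.4255,71.3932) → (267.4854,25.7023) (closed)

[2] `<path>` cubic bezier, #ff0000→cut S918 F1029: (54.5418,34.3738) → (62.9608,53.2086) → (57.4797,86.6004) → (43.6622,113.6117) → (27.0719,113.3048)

[3] `<path>` regular polygon, #ff0000→cut S918 F1029: (125.2235,134.6286) → (149.2911,146.3667) → (171.4904,131.3926) → (169.6221,104.6804) → (145.5545,92.9423) → (123.3552,107.9164) → (125.2235,134.6286) (closed)

[4] `<rect>` rectangle, #ff0000→cut S918 F1029: (102.9824,128.7482) → (204.7728,128.7482) → (204.7728,87.7894) → (102.9824,87.7894) → (102.9824,128.7482) (closed)

[5] `<rect>` rectangle, #ff8800→score S441 F1393: (114.8884,81.5593) → (226.4831,81.5593) → (226.4831,61.8322) → (114.8884,61.8322) → (114.8884,81.5593) (closed)

[6] `<path>` line segment, #ff0000→cut S918 F1029: (215.2544,68.7483) → (154.7286,61.2249)

(bCNC post)
(Date: synthetic)
G21
G90
G0 X267.4854 Y25.7023
M4 S918
G01 X218.8859 Y32.9074 F1029
G01 X249.4255 Y71.3932 F1029
G01 X267.4854 Y25.7023 F1029
M5
G0 X54.5418 Y34.3738
M4 S918
G01 X62.9608 Y53.2086 F1029
G01 X57.4797 Y86.6004 F1029
G01 X43.6622 Y113.6117 F1029
G01 X27.0719 Y113.3048 F1029
M5
G0 X125.2235 Y134.6286
M4 S918
G01 X149.2911 Y146.3667 F1029
G01 X171.4904 Y131.3926 F1029
G01 X169.6221 Y104.6804 F1029
G01 X145.5545 Y92.9423 F1029
G01 X123.3552 Y107.9164 F1029
G01 X125.2235 Y134.6286 F1029
M5
G0 X102.9824 Y128.7482
M4 S918
G01 X204.7728 Y128.7482 F1029
G01 X204.7728 Y87.7894 F1029
G01 X102.9824 Y87.7894 F1029
G01 X102.9824 Y128.7482 F1029
M5
G0 X114.8884 Y81.5593
M4 S441
G01 X226.4831 Y81.5593 F1393
G01 X226.4831 Y61.8322 F1393
G01 X114.8884 Y61.8322 F1393
G01 X114.8884 Y81.5593 F1393
M5
G0 X215.2544 Y68.7483
M4 S918
G01 X154.7286 Y61.2249 F1029
M5
G0 X0.0000 Y0.0000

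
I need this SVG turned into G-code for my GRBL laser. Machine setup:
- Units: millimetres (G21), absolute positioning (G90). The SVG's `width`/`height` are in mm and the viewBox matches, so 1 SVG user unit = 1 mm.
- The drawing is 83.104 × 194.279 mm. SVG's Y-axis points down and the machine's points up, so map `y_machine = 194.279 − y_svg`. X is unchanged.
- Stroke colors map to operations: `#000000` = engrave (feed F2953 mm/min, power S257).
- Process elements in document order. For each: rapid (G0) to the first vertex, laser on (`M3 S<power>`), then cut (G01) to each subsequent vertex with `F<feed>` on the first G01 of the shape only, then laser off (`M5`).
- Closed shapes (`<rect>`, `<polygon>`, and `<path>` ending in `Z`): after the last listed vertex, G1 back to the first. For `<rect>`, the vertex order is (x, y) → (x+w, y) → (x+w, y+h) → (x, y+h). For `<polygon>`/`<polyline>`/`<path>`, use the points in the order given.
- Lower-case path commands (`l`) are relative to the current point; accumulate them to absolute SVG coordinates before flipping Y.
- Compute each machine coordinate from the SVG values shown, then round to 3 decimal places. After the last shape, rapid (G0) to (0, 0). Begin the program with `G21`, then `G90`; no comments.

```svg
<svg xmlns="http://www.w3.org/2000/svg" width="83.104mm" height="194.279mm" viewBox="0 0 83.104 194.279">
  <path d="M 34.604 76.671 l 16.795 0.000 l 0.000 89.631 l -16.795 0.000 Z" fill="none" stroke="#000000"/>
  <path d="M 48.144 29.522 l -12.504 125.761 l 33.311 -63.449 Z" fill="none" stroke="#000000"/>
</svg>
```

Since the viewBox matches the mm dimensions, user units are millimetres directly. The only transform is the Y-flip y_m = 194.279 − y_svg.

Shape 1 is a rectangle drawn with `<path>`. Its stroke #000000 means engrave at S257, F2953. After flipping Y the toolpath is (34.604,117.608) → (51.399,117.608) → (51.399,27.977) → (34.604,27.977) → (34.604,117.608), returning to the start.

Shape 2 is a closed polygon drawn with `<path>`. Its stroke #000000 means engrave at S257, F2953. After flipping Y the toolpath is (48.144,164.757) → (35.640,38.996) → (68.951,102.445) → (48.144,164.757), returning to the start.

G21
G90
G0 X34.604 Y117.608
M3 S257
G01 X51.399 Y117.608 F2953
G01 X51.399 Y27.977
G01 X34.604 Y27.977
G01 X34.604 Y117.608
M5
G0 X48.144 Y164.757
M3 S257
G01 X35.640 Y38.996 F2953
G01 X68.951 Y102.445
G01 X48.144 Y164.757
M5
G0 X0.000 Y0.000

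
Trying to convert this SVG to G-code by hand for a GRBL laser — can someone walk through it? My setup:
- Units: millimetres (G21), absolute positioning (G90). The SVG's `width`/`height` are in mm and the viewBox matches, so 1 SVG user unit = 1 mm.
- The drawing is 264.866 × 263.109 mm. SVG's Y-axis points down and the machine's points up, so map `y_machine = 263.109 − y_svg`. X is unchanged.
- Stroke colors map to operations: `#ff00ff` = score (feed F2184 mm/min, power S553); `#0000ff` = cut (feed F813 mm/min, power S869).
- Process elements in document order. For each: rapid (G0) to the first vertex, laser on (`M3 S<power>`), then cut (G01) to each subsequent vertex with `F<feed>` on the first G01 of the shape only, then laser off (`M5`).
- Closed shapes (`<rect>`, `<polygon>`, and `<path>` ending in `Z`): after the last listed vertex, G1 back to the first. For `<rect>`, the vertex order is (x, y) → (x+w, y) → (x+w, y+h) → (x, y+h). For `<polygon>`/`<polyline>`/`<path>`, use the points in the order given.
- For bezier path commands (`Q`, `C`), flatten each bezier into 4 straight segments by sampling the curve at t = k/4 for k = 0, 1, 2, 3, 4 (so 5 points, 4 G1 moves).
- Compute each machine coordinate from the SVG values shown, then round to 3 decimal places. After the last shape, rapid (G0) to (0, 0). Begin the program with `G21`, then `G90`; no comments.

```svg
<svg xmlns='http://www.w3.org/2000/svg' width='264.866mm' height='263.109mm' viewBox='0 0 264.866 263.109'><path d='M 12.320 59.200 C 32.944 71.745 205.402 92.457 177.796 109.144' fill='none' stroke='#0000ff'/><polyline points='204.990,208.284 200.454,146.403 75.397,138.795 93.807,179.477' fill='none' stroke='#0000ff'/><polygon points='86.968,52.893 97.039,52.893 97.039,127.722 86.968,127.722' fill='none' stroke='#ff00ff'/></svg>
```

1 u = 1 mm; y_m = 263.109 − y.

[1] `<path>` cubic bezier, #0000ff→cut S869 F813: (12.320,203.909) → (50.758,193.159) → (113.144,180.490) → (166.487,167.044) → (177.796,153.965)

[2] `<polyline>` open polyline, #0000ff→cut S869 F813: (204.990,54.825) → (200.454,116.706) → (75.397,124.314) → (93.807,83.632)

[3] `<polygon>` rectangle, #ff00ff→score S553 F2184: (86.968,210.216) → (97.039,210.216) → (97.039,135.387) → (86.968,135.387) → (86.968,210.216) (closed)

G21
G90
G0 X12.320 Y203.909
M3 S869
G01 X50.758 Y193.159 F813
G01 X113.144 Y180.490
G01 X166.487 Y167.044
G01 X177.796 Y153.965
M5
G0 X204.990 Y54.825
M3 S869
G01 X200.454 Y116.706 F813
G01 X75.397 Y124.314
G01 X93.807 Y83.632
M5
G0 X86.968 Y210.216
M3 S553
G01 X97.039 Y210.216 F2184
G01 X97.039 Y135.387
G01 X86.968 Y135.387
G01 X86.968 Y210.216
M5
G0 X0.000 Y0.000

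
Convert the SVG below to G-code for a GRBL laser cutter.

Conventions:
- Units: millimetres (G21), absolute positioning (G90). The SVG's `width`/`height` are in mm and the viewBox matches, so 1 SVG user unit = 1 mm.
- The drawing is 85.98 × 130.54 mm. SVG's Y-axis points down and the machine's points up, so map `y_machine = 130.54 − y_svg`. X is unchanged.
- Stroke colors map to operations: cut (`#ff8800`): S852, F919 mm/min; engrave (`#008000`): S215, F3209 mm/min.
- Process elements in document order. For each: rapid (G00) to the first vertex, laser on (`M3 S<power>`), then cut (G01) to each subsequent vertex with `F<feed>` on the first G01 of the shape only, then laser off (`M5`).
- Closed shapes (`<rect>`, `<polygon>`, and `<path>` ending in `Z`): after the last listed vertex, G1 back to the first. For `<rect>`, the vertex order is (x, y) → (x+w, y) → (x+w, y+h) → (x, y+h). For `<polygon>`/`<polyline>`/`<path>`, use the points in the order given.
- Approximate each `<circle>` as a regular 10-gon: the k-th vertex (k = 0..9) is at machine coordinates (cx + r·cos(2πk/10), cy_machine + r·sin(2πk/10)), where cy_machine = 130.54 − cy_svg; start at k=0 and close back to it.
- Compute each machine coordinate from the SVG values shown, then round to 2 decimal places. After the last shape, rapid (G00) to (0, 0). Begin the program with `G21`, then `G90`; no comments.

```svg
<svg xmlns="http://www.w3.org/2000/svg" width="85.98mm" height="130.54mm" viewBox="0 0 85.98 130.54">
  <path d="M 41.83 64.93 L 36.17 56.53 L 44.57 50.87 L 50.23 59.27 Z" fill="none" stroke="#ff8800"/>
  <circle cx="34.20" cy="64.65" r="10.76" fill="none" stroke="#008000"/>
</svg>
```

G21
G90
G00 X41.83 Y65.61
M3 S852
G01 X36.17 Y74.01 F919
G01 X44.57 Y79.67
G01 X50.23 Y71.27
G01 X41.83 Y65.61
M5
G00 X44.96 Y65.89
M3 S215
G01 X42.91 Y72.21 F3209
G01 X37.53 Y76.12
G01 X30.87 Y76.12
G01 X25.49 Y72.21
G01 X23.44 Y65.89
G01 X25.49 Y59.57
G01 X30.87 Y55.66
G01 X37.53 Y55.66
G01 X42.91 Y59.57
G01 X44.96 Y65.89
M5
G00 X0.00 Y0.00

Since the viewBox matches the mm dimensions, user units are millimetres directly. The only transform is the Y-flip y_m = 130.54 − y_svg.

Shape 1 is a regular polygon drawn with `<path>`. Its stroke #ff8800 means cut at S852, F919. After flipping Y the toolpath is (41.83,65.61) → (36.17,74.01) → (44.57,79.67) → (50.23,71.27) → (41.83,65.61), returning to the start.

Shape 2 is a circle drawn with `<circle>`. Its stroke #008000 means engrave at S215, F3209. After flipping Y the toolpath is (44.96,65.89) → (42.91,72.21) → (37.53,76.12) → (30.87,76.12) → (25.49,72.21) → (23.44,65.89) → (25.49,59.57) → (30.87,55.66) → (37.53,55.66) → (42.91,59.57) → (44.96,65.89), returning to the start.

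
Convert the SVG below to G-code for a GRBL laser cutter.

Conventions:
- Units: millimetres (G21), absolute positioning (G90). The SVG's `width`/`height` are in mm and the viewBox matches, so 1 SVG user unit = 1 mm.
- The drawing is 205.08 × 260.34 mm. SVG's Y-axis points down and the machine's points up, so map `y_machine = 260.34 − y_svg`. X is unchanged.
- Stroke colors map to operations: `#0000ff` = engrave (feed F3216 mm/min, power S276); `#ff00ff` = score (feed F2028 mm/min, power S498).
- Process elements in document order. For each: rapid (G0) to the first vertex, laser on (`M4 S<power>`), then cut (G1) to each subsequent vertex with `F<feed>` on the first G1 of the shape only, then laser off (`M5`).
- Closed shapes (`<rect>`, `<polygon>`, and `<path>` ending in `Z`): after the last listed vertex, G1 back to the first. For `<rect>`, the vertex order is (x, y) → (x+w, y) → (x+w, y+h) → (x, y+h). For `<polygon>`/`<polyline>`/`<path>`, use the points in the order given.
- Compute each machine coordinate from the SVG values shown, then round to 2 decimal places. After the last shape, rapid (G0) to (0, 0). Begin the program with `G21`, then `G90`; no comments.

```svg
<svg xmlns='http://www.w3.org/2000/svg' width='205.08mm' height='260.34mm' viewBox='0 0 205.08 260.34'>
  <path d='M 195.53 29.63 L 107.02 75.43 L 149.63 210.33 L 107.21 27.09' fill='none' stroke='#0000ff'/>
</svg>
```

viewBox `0 0 205.08 260.34` with mm width/height → 1 unit = 1 mm. Flip: y_m = 260.34 − y_svg.

**Shape 1** — `<path>` open polyline, stroke `#0000ff` → engrave (S276, F3216). Machine vertices: (195.53,230.71) → (107.02,184.91) → (149.63,50.01) → (107.21,233.25). Open path.

G21
G90
G0 X195.53 Y230.71
M4 S276
G1 X107.02 Y184.91 F3216
G1 X149.63 Y50.01
G1 X107.21 Y233.25
M5
G0 X0.00 Y0.00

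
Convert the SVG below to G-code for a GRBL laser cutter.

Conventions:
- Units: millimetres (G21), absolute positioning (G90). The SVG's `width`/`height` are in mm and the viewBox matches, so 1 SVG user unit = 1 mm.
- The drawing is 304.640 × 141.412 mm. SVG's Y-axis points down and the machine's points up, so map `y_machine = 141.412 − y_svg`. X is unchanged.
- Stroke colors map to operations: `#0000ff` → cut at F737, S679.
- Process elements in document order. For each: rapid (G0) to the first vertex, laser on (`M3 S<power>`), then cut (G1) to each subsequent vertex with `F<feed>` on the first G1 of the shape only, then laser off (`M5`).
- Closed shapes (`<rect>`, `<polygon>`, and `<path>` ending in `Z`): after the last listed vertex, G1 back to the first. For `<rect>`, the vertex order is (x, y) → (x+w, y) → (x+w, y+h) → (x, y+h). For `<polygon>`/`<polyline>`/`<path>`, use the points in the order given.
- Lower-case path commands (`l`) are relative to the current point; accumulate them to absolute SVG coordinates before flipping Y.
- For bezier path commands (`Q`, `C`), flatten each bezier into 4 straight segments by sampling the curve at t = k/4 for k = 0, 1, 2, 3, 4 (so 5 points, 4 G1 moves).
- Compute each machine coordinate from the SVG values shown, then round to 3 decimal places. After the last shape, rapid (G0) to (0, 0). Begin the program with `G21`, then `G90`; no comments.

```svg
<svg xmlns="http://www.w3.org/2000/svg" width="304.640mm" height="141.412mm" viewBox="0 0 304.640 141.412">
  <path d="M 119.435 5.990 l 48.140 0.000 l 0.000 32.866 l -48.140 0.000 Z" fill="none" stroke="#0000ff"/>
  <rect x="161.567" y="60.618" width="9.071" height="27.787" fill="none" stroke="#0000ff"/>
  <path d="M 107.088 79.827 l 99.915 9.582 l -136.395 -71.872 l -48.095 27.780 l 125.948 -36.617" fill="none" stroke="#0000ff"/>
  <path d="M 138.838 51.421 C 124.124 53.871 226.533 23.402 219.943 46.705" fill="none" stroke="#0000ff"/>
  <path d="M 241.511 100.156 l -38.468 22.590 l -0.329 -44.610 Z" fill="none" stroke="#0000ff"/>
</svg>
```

viewBox `0 0 304.640 141.412` with mm width/height → 1 unit = 1 mm. Flip: y_m = 141.412 − y_svg.

**Shape 1** — `<path>` rectangle, stroke `#0000ff` → cut (S679, F737). Machine vertices: (119.435,135.422) → (167.575,135.422) → (167.575,102.556) → (119.435,102.556) → (119.435,135.422). Closed: final G1 returns to the first vertex.

**Shape 2** — `<rect>` rectangle, stroke `#0000ff` → cut (S679, F737). Machine vertices: (161.567,80.794) → (170.638,80.794) → (170.638,53.007) → (161.567,53.007) → (161.567,80.794). Closed: final G1 returns to the first vertex.

**Shape 3** — `<path>` open polyline, stroke `#0000ff` → cut (S679, F737). Machine vertices: (107.088,61.585) → (207.003,52.003) → (70.608,123.875) → (22.513,96.095) → (148.461,132.712). Open path.

**Shape 4** — `<path>` cubic bezier, stroke `#0000ff` → cut (S679, F737). Control points (SVG): P0=(138.838,51.421), P1=(124.124,53.871), P2=(226.533,23.402), P3=(219.943,46.705); sampled at t=k/4. Machine vertices: (138.838,89.991) → (146.230,92.971) → (176.344,100.169) → (207.981,103.457) → (219.943,94.707). Open path.

**Shape 5** — `<path>` regular polygon, stroke `#0000ff` → cut (S679, F737). Machine vertices: (241.511,41.256) → (203.043,18.666) → (202.714,63.276) → (241.511,41.256). Closed: final G1 returns to the first vertex.

G21
G90
G0 X119.435 Y135.422
M3 S679
G1 X167.575 Y135.422 F737
G1 X167.575 Y102.556
G1 X119.435 Y102.556
G1 X119.435 Y135.422
M5
G0 X161.567 Y80.794
M3 S679
G1 X170.638 Y80.794 F737
G1 X170.638 Y53.007
G1 X161.567 Y53.007
G1 X161.567 Y80.794
M5
G0 X107.088 Y61.585
M3 S679
G1 X207.003 Y52.003 F737
G1 X70.608 Y123.875
G1 X22.513 Y96.095
G1 X148.461 Y132.712
M5
G0 X138.838 Y89.991
M3 S679
G1 X146.230 Y92.971 F737
G1 X176.344 Y100.169
G1 X207.981 Y103.457
G1 X219.943 Y94.707
M5
G0 X241.511 Y41.256
M3 S679
G1 X203.043 Y18.666 F737
G1 X202.714 Y63.276
G1 X241.511 Y41.256
M5
G0 X0.000 Y0.000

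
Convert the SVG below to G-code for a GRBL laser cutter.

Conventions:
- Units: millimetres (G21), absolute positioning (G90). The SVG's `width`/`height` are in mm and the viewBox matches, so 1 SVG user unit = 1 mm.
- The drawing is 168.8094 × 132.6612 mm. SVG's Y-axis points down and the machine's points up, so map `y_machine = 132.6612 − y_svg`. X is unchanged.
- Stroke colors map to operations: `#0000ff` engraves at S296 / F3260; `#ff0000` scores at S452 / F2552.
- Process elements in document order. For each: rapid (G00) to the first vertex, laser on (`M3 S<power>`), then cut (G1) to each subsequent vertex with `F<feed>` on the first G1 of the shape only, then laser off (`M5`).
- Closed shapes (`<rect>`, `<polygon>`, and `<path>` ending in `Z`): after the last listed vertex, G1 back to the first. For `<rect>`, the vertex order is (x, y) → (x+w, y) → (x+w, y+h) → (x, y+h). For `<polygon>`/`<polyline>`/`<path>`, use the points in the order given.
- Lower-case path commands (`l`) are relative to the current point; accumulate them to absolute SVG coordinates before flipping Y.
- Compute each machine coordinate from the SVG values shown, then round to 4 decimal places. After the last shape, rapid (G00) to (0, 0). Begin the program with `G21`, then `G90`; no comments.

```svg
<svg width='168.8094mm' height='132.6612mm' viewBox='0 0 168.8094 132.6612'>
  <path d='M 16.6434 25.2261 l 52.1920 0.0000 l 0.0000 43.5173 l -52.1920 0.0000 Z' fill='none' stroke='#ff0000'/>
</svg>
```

G21
G90
G00 X16.6434 Y107.4351
M3 S452
G1 X68.8354 Y107.4351 F2552
G1 X68.8354 Y63.9178
G1 X16.6434 Y63.9178
G1 X16.6434 Y107.4351
M5
G00 X0.0000 Y0.0000

1 u = 1 mm; y_m = 132.6612 − y.

[1] `<path>` rectangle, #ff0000→score S452 F2552: (16.6434,107.4351) → (68.8354,107.4351) → (68.8354,63.9178) → (16.6434,63.9178) → (16.6434,107.4351) (closed)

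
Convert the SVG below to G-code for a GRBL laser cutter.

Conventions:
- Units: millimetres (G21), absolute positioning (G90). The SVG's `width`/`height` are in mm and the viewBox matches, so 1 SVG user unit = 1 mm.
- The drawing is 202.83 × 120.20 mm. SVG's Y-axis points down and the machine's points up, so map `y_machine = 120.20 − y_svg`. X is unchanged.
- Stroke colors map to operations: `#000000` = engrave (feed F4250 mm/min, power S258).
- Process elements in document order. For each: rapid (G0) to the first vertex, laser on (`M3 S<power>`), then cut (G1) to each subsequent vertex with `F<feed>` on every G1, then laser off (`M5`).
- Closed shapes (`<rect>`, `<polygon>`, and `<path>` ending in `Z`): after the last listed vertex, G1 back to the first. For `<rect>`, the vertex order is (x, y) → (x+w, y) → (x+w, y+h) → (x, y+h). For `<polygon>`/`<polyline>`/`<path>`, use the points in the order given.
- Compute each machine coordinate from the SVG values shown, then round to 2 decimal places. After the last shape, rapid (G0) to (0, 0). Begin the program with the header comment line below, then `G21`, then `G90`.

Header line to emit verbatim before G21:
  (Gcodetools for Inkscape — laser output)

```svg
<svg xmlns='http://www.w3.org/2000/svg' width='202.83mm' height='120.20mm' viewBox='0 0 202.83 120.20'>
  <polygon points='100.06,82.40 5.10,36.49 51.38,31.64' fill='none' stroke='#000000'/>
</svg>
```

(Gcodetools for Inkscape — laser output)
G21
G90
G0 X100.06 Y37.80
M3 S258
G1 X5.10 Y83.71 F4250
G1 X51.38 Y88.56 F4250
G1 X100.06 Y37.80 F4250
M5
G0 X0.00 Y0.00

1 u = 1 mm; y_m = 120.20 − y.

[1] `<polygon>` closed polygon, #000000→engrave S258 F4250: (100.06,37.80) → (5.10,83.71) → (51.38,88.56) → (100.06,37.80) (closed)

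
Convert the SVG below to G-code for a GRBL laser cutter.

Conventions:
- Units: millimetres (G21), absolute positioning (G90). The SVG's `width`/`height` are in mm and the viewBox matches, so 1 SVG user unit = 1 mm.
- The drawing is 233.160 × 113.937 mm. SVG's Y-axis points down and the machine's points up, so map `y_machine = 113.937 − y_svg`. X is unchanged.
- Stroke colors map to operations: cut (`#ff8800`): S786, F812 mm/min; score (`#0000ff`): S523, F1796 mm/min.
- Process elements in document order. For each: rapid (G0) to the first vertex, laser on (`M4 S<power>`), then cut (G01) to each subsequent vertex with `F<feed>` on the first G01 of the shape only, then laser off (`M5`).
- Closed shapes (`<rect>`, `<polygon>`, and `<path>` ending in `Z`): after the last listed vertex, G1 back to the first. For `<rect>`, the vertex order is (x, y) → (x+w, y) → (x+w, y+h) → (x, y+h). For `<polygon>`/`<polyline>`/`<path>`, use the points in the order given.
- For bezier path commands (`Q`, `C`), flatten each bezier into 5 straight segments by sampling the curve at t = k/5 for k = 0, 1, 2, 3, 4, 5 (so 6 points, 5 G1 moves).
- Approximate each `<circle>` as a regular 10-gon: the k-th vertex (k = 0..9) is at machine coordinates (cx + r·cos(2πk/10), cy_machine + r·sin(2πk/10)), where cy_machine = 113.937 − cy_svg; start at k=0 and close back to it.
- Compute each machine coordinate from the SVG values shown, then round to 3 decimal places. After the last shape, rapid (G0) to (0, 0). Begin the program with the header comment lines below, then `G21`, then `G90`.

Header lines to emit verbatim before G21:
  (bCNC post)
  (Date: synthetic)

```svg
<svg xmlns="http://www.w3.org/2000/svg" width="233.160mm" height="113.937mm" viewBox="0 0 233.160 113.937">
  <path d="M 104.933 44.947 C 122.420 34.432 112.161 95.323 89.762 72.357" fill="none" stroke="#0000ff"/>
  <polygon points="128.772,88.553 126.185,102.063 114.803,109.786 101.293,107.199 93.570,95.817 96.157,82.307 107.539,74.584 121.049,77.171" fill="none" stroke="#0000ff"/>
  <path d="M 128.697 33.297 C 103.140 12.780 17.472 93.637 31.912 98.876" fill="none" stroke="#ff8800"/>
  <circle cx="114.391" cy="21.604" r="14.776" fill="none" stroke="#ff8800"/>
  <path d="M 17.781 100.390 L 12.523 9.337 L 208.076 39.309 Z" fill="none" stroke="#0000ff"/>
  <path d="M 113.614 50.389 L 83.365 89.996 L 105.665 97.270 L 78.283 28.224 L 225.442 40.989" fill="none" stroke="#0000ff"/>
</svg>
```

Since the viewBox matches the mm dimensions, user units are millimetres directly. The only transform is the Y-flip y_m = 113.937 − y_svg.

Shape 1 is a cubic bezier drawn with `<path>`. Its stroke #0000ff means score at S523, F1796. After flipping Y the toolpath is (104.933,68.990) → (112.221,67.972) → (113.598,57.270) → (109.815,44.335) → (101.620,36.621) → (89.762,41.580).

Shape 2 is a regular polygon drawn with `<polygon>`. Its stroke #0000ff means score at S523, F1796. After flipping Y the toolpath is (128.772,25.384) → (126.185,11.874) → (114.803,4.151) → (101.293,6.738) → (93.570,18.120) → (96.157,31.630) → (107.539,39.353) → (121.049,36.766) → (128.772,25.384), returning to the start.

Shape 3 is a cubic bezier drawn with `<path>`. Its stroke #ff8800 means cut at S786, F812. After flipping Y the toolpath is (128.697,80.640) → (107.431,82.201) → (79.429,67.928) → (52.382,46.317) → (33.979,25.863) → (31.912,15.061).

Shape 4 is a circle drawn with `<circle>`. Its stroke #ff8800 means cut at S786, F812. After flipping Y the toolpath is (129.167,92.333) → (126.345,101.018) → (118.957,106.386) → (109.825,106.386) → (102.437,101.018) → (99.615,92.333) → (102.437,83.648) → (109.825,78.280) → (118.957,78.280) → (126.345,83.648) → (129.167,92.333), returning to the start.

Shape 5 is a closed polygon drawn with `<path>`. Its stroke #0000ff means score at S523, F1796. After flipping Y the toolpath is (17.781,13.547) → (12.523,104.600) → (208.076,74.628) → (17.781,13.547), returning to the start.

Shape 6 is a open polyline drawn with `<path>`. Its stroke #0000ff means score at S523, F1796. After flipping Y the toolpath is (113.614,63.548) → (83.365,23.941) → (105.665,16.667) → (78.283,85.713) → (225.442,72.948).

(bCNC post)
(Date: synthetic)
G21
G90
G0 X104.933 Y68.990
M4 S523
G01 X112.221 Y67.972 F1796
G01 X113.598 Y57.270
G01 X109.815 Y44.335
G01 X101.620 Y36.621
G01 X89.762 Y41.580
M5
G0 X128.772 Y25.384
M4 S523
G01 X126.185 Y11.874 F1796
G01 X114.803 Y4.151
G01 X101.293 Y6.738
G01 X93.570 Y18.120
G01 X96.157 Y31.630
G01 X107.539 Y39.353
G01 X121.049 Y36.766
G01 X128.772 Y25.384
M5
G0 X128.697 Y80.640
M4 S786
G01 X107.431 Y82.201 F812
G01 X79.429 Y67.928
G01 X52.382 Y46.317
G01 X33.979 Y25.863
G01 X31.912 Y15.061
M5
G0 X129.167 Y92.333
M4 S786
G01 X126.345 Y101.018 F812
G01 X118.957 Y106.386
G01 X109.825 Y106.386
G01 X102.437 Y101.018
G01 X99.615 Y92.333
G01 X102.437 Y83.648
G01 X109.825 Y78.280
G01 X118.957 Y78.280
G01 X126.345 Y83.648
G01 X129.167 Y92.333
M5
G0 X17.781 Y13.547
M4 S523
G01 X12.523 Y104.600 F1796
G01 X208.076 Y74.628
G01 X17.781 Y13.547
M5
G0 X113.614 Y63.548
M4 S523
G01 X83.365 Y23.941 F1796
G01 X105.665 Y16.667
G01 X78.283 Y85.713
G01 X225.442 Y72.948
M5
G0 X0.000 Y0.000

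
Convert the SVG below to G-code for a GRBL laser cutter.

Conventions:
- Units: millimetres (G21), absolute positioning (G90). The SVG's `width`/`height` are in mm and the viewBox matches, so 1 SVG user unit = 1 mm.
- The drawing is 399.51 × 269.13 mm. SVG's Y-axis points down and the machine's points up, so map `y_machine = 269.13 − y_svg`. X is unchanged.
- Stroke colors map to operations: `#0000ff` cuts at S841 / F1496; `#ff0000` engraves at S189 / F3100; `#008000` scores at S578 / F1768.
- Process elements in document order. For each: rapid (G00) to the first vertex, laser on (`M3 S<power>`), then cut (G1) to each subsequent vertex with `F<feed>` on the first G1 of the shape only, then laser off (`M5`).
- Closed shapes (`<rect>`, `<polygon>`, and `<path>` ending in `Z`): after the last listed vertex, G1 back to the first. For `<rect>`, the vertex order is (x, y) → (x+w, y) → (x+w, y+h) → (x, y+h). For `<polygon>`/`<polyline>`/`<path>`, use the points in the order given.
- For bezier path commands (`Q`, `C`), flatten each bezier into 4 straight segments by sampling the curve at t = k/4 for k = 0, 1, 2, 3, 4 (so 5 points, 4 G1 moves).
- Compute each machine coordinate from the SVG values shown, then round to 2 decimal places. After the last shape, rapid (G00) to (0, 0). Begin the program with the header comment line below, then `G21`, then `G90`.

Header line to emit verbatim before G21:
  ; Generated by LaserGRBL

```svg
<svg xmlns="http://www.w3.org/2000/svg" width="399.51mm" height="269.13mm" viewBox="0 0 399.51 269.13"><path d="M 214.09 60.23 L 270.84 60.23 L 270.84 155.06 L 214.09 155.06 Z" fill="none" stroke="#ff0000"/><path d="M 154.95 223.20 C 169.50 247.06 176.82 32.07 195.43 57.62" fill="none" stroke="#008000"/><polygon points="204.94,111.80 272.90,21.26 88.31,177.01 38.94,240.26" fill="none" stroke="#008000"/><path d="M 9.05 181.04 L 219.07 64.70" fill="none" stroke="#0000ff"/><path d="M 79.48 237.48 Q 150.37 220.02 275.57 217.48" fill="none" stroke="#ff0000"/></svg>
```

1 u = 1 mm; y_m = 269.13 − y.

[1] `<path>` rectangle, #ff0000→engrave S189 F3100: (214.09,208.90) → (270.84,208.90) → (270.84,114.07) → (214.09,114.07) → (214.09,208.90) (closed)

[2] `<path>` cubic bezier, #008000→score S578 F1768: (154.95,45.93) → (164.80,65.33) → (173.67,129.35) → (183.30,193.06) → (195.43,211.51)

[3] `<polygon>` closed polygon, #008000→score S578 F1768: (204.94,157.33) → (272.90,247.87) → (88.31,92.12) → (38.94,28.87) → (204.94,157.33) (closed)

[4] `<path>` line segment, #0000ff→cut S841 F1496: (9.05,88.09) → (219.07,204.43)

[5] `<path>` quadratic bezier, #ff0000→engrave S189 F3100: (79.48,31.65) → (118.32,39.45) → (163.95,45.38) → (216.36,49.45) → (275.57,51.65)

; Generated by LaserGRBL
G21
G90
G00 X214.09 Y208.90
M3 S189
G1 X270.84 Y208.90 F3100
G1 X270.84 Y114.07
G1 X214.09 Y114.07
G1 X214.09 Y208.90
M5
G00 X154.95 Y45.93
M3 S578
G1 X164.80 Y65.33 F1768
G1 X173.67 Y129.35
G1 X183.30 Y193.06
G1 X195.43 Y211.51
M5
G00 X204.94 Y157.33
M3 S578
G1 X272.90 Y247.87 F1768
G1 X88.31 Y92.12
G1 X38.94 Y28.87
G1 X204.94 Y157.33
M5
G00 X9.05 Y88.09
M3 S841
G1 X219.07 Y204.43 F1496
M5
G00 X79.48 Y31.65
M3 S189
G1 X118.32 Y39.45 F3100
G1 X163.95 Y45.38
G1 X216.36 Y49.45
G1 X275.57 Y51.65
M5
G00 X0.00 Y0.00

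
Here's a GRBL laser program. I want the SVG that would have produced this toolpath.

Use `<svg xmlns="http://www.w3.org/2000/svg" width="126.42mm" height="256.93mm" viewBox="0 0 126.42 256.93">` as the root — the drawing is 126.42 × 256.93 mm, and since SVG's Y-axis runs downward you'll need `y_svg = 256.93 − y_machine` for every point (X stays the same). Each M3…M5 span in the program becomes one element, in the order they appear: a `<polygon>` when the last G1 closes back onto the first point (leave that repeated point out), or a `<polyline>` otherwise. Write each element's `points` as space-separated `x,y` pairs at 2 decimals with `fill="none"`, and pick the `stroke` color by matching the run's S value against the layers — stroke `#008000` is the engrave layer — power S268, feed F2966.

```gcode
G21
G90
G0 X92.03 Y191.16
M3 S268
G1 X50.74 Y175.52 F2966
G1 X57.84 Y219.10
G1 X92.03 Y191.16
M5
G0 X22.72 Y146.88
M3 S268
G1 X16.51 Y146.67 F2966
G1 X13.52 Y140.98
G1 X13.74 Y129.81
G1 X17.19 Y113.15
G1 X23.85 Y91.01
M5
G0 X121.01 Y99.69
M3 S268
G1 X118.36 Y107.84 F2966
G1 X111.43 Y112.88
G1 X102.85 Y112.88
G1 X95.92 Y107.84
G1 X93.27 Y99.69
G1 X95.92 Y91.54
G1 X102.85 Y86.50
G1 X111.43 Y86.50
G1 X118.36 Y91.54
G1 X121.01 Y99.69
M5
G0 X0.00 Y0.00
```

y_svg = 256.93 − y_m. Every run uses S268, so all elements get stroke `#008000` (engrave).

[1] closed run; points: 92.03,65.77 50.74,81.41 57.84,37.83

[2] open run; points: 22.72,110.05 16.51,110.26 13.52,115.95 13.74,127.12 17.19,143.78 23.85,165.92

[3] closed run; points: 121.01,157.24 118.36,149.09 111.43,144.05 102.85,144.05 95.92,149.09 93.27,157.24 95.92,165.39 102.85,170.43 111.43,170.43 118.36,165.39

<svg xmlns="http://www.w3.org/2000/svg" width="126.42mm" height="256.93mm" viewBox="0 0 126.42 256.93">
  <polygon points="92.03,65.77 50.74,81.41 57.84,37.83" fill="none" stroke="#008000"/>
  <polyline points="22.72,110.05 16.51,110.26 13.52,115.95 13.74,127.12 17.19,143.78 23.85,165.92" fill="none" stroke="#008000"/>
  <polygon points="121.01,157.24 118.36,149.09 111.43,144.05 102.85,144.05 95.92,149.09 93.27,157.24 95.92,165.39 102.85,170.43 111.43,170.43 118.36,165.39" fill="none" stroke="#008000"/>
</svg>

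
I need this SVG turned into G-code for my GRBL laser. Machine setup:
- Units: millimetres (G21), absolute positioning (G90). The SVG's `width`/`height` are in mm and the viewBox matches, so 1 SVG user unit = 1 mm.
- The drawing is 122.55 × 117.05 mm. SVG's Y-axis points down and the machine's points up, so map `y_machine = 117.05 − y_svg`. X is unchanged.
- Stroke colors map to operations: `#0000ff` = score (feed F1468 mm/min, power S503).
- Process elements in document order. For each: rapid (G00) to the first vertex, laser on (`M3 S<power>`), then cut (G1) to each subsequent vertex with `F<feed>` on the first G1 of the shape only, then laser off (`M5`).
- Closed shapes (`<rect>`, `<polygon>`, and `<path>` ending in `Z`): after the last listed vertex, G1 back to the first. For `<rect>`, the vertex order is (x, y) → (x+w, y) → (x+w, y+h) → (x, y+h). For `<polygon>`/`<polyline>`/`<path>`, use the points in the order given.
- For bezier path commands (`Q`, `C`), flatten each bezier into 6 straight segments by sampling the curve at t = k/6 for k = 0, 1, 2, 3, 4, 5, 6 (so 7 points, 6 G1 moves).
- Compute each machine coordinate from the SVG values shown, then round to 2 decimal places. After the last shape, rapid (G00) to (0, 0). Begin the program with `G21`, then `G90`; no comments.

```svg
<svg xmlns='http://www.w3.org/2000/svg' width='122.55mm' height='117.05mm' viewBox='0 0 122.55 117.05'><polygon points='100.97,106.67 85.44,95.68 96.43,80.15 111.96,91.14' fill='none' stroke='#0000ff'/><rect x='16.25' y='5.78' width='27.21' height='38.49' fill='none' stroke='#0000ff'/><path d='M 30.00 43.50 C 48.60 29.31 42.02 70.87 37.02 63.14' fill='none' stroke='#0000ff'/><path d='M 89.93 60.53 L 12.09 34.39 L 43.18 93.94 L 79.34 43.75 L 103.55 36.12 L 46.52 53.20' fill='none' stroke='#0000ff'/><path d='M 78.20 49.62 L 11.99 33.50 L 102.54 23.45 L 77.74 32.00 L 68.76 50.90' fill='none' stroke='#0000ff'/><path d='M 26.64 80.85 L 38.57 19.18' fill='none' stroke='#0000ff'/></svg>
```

G21
G90
G00 X100.97 Y10.38
M3 S503
G1 X85.44 Y21.37 F1468
G1 X96.43 Y36.90
G1 X111.96 Y25.91
G1 X100.97 Y10.38
M5
G00 X16.25 Y111.27
M3 S503
G1 X43.46 Y111.27 F1468
G1 X43.46 Y72.78
G1 X16.25 Y72.78
G1 X16.25 Y111.27
M5
G00 X30.00 Y73.55
M3 S503
G1 X37.33 Y76.49 F1468
G1 X41.20 Y73.05
G1 X42.36 Y66.15
G1 X41.56 Y58.72
G1 X39.53 Y53.67
G1 X37.02 Y53.91
M5
G00 X89.93 Y56.52
M3 S503
G1 X12.09 Y82.66 F1468
G1 X43.18 Y23.11
G1 X79.34 Y73.30
G1 X103.55 Y80.93
G1 X46.52 Y63.85
M5
G00 X78.20 Y67.43
M3 S503
G1 X11.99 Y83.55 F1468
G1 X102.54 Y93.60
G1 X77.74 Y85.05
G1 X68.76 Y66.15
M5
G00 X26.64 Y36.20
M3 S503
G1 X38.57 Y97.87 F1468
M5
G00 X0.00 Y0.00

1 u = 1 mm; y_m = 117.05 − y.

[1] `<polygon>` regular polygon, #0000ff→score S503 F1468: (100.97,10.38) → (85.44,21.37) → (96.43,36.90) → (111.96,25.91) → (100.97,10.38) (closed)

[2] `<rect>` rectangle, #0000ff→score S503 F1468: (16.25,111.27) → (43.46,111.27) → (43.46,72.78) → (16.25,72.78) → (16.25,111.27) (closed)

[3] `<path>` cubic bezier, #0000ff→score S503 F1468: (30.00,73.55) → (37.33,76.49) → (41.20,73.05) → (42.36,66.15) → (41.56,58.72) → (39.53,53.67) → (37.02,53.91)

[4] `<path>` open polyline, #0000ff→score S503 F1468: (89.93,56.52) → (12.09,82.66) → (43.18,23.11) → (79.34,73.30) → (103.55,80.93) → (46.52,63.85)

[5] `<path>` open polyline, #0000ff→score S503 F1468: (78.20,67.43) → (11.99,83.55) → (102.54,93.60) → (77.74,85.05) → (68.76,66.15)

[6] `<path>` line segment, #0000ff→score S503 F1468: (26.64,36.20) → (38.57,97.87)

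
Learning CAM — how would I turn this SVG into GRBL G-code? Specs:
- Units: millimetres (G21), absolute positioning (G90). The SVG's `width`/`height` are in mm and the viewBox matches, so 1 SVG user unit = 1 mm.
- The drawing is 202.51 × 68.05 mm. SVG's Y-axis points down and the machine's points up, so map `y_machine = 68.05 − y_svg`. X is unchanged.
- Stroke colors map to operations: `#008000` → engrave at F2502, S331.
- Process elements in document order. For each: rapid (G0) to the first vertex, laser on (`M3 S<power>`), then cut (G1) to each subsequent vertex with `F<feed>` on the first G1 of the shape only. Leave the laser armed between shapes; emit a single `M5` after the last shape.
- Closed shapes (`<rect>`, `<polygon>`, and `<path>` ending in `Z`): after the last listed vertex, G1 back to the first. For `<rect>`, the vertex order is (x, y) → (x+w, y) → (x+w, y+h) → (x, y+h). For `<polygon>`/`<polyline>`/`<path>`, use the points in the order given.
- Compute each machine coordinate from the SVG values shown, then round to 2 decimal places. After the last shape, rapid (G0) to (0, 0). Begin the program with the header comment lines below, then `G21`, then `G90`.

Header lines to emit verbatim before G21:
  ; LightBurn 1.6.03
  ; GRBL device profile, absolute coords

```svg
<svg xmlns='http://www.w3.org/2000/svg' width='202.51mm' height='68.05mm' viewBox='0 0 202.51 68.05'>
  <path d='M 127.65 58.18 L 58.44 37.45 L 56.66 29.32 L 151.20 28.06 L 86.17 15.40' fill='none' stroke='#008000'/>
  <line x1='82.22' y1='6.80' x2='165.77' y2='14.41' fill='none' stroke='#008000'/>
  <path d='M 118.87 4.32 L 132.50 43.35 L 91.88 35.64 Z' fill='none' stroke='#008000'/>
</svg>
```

; LightBurn 1.6.03
; GRBL device profile, absolute coords
G21
G90
G0 X127.65 Y9.87
M3 S331
G1 X58.44 Y30.60 F2502
G1 X56.66 Y38.73
G1 X151.20 Y39.99
G1 X86.17 Y52.65
G0 X82.22 Y61.25
M3 S331
G1 X165.77 Y53.64 F2502
G0 X118.87 Y63.73
M3 S331
G1 X132.50 Y24.70 F2502
G1 X91.88 Y32.41
G1 X118.87 Y63.73
M5
G0 X0.00 Y0.00

1 u = 1 mm; y_m = 68.05 − y.

[1] `<path>` open polyline, #008000→engrave S331 F2502: (127.65,9.87) → (58.44,30.60) → (56.66,38.73) → (151.20,39.99) → (86.17,52.65)

[2] `<line>` line segment, #008000→engrave S331 F2502: (82.22,61.25) → (165.77,53.64)

[3] `<path>` regular polygon, #008000→engrave S331 F2502: (118.87,63.73) → (132.50,24.70) → (91.88,32.41) → (118.87,63.73) (closed)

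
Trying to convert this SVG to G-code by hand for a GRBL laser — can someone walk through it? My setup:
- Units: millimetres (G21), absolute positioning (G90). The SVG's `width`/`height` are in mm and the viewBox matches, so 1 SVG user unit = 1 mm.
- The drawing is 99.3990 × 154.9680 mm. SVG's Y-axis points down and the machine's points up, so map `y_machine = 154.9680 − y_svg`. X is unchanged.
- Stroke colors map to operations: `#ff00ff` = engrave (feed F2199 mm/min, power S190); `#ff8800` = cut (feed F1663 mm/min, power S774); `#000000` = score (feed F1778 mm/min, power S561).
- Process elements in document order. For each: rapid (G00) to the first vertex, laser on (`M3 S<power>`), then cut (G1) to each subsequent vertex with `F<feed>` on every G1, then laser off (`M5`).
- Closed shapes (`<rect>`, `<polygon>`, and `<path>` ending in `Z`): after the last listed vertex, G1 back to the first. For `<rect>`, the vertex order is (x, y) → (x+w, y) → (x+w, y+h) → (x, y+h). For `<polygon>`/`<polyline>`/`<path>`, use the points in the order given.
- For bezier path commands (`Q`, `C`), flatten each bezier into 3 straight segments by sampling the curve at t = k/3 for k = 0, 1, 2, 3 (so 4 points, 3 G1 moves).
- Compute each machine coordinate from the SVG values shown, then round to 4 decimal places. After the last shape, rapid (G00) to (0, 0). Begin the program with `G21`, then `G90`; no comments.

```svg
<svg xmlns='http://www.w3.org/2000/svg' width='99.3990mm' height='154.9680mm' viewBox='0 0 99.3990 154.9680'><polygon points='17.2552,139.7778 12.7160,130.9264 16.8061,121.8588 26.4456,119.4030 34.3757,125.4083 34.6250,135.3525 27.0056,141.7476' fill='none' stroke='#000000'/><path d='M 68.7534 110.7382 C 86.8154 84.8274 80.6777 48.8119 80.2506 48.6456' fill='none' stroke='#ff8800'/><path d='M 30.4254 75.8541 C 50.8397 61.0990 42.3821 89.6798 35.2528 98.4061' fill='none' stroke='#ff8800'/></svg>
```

1 u = 1 mm; y_m = 154.9680 − y.

[1] `<polygon>` regular polygon, #000000→score S561 F1778: (17.2552,15.1902) → (12.7160,24.0416) → (16.8061,33.1092) → (26.4456,35.5650) → (34.3757,29.5597) → (34.6250,19.6155) → (27.0056,13.2204) → (17.2552,15.1902) (closed)

[2] `<path>` cubic bezier, #ff8800→cut S774 F1663: (68.7534,44.2298) → (79.8566,71.8068) → (81.4734,95.9084) → (80.2506,106.3224)

[3] `<path>` cubic bezier, #ff8800→cut S774 F1663: (30.4254,79.1139) → (42.3343,81.7641) → (41.7063,69.5660) → (35.2528,56.5619)

G21
G90
G00 X17.2552 Y15.1902
M3 S561
G1 X12.7160 Y24.0416 F1778
G1 X16.8061 Y33.1092 F1778
G1 X26.4456 Y35.5650 F1778
G1 X34.3757 Y29.5597 F1778
G1 X34.6250 Y19.6155 F1778
G1 X27.0056 Y13.2204 F1778
G1 X17.2552 Y15.1902 F1778
M5
G00 X68.7534 Y44.2298
M3 S774
G1 X79.8566 Y71.8068 F1663
G1 X81.4734 Y95.9084 F1663
G1 X80.2506 Y106.3224 F1663
M5
G00 X30.4254 Y79.1139
M3 S774
G1 X42.3343 Y81.7641 F1663
G1 X41.7063 Y69.5660 F1663
G1 X35.2528 Y56.5619 F1663
M5
G00 X0.0000 Y0.0000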